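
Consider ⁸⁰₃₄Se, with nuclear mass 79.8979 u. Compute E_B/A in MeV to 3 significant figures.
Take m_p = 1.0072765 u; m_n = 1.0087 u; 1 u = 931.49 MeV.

The nucleus contains 34 protons and 80 − 34 = 46 neutrons.
Total constituent mass: 34 × 1.0072765 + 46 × 1.0087 = 80.6476010 u
The mass defect is 80.6476010 − 79.8979 = 0.7497010 u.
Binding energy = Δm·c² = 0.7497010 × 931.49 MeV/u = 698.339 MeV
Per nucleon: 698.339 / 80 = 8.729 MeV

8.73 MeV/nucleon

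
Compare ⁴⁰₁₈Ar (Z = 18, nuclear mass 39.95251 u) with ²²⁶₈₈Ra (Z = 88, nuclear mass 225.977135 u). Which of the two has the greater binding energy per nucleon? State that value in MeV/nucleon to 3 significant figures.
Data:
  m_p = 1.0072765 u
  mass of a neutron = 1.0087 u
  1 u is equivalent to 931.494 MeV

⁴⁰₁₈Ar: Σm = 18(1.0072765) + 22(1.0087) = 40.3223770 u; Δm = 0.3698670 u; E_B = 344.53 MeV; E_B/A = 8.613 MeV
²²⁶₈₈Ra: Σm = 88(1.0072765) + 138(1.0087) = 227.8409320 u; Δm = 1.8637970 u; E_B = 1736.1 MeV; E_B/A = 7.682 MeV
⁴⁰₁₈Ar has the higher binding energy per nucleon, so it is the more tightly bound nucleus.

⁴⁰₁₈Ar; 8.61 MeV/nucleon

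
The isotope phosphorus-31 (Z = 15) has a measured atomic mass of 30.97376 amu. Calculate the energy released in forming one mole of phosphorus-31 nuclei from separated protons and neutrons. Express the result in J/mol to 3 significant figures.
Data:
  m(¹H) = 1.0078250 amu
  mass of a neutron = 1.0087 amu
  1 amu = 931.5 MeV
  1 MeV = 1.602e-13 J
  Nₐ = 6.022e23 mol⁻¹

2.54e+13 J/mol

Z = 15, so N = A − Z = 31 − 15 = 16.
Mass of separated nucleons = 15(1.0078250) + 16(1.0087) = 15.1173750 + 16.1392 = 31.2565750 amu
Mass defect Δm = 31.2565750 − 30.97376 = 0.2828150 amu
E_B = 0.2828150 × 931.5 = 263.442 MeV
Per nucleus in joules: 263.442 MeV × 1.602e-13 J/MeV = 4.2203e-11 J
Per mole: 4.2203e-11 J × 6.022e23 mol⁻¹ = 2.5415e+13 J/mol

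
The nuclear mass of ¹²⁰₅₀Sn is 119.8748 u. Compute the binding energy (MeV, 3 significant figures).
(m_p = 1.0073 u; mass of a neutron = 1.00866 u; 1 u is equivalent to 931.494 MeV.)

1020 MeV

The nucleus contains 50 protons and 120 − 50 = 70 neutrons.
Mass of separated nucleons = 50(1.0073) + 70(1.00866) = 50.3650 + 70.60620 = 120.97120 u
Δm = 120.97120 − 119.8748 = 1.09640 u
Converting to energy: 1.09640 u × 931.494 MeV/u = 1021.29 MeV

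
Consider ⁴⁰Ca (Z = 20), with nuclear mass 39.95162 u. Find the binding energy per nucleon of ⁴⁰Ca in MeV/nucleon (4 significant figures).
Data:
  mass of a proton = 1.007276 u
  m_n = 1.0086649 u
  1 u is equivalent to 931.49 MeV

8.551 MeV/nucleon

Mass of separated nucleons = 20(1.007276) + 20(1.0086649) = 20.145520 + 20.1732980 = 40.3188180 u
The mass defect is 40.3188180 − 39.95162 = 0.3671980 u.
E_B = 0.3671980 × 931.49 = 342.041 MeV
Per nucleon: 342.041 / 40 = 8.551 MeV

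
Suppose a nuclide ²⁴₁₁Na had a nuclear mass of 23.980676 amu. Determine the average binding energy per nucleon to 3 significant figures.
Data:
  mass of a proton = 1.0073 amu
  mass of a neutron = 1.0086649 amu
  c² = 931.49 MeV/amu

Z = 11, so N = A − Z = 24 − 11 = 13.
Mass of separated nucleons = 11(1.0073) + 13(1.0086649) = 11.0803 + 13.1126437 = 24.1929437 amu
The mass defect is 24.1929437 − 23.980676 = 0.2122677 amu.
Converting to energy: 0.2122677 amu × 931.49 MeV/amu = 197.725 MeV
BE/A = 197.725 MeV / 24 = 8.239 MeV/nucleon

8.24 MeV/nucleon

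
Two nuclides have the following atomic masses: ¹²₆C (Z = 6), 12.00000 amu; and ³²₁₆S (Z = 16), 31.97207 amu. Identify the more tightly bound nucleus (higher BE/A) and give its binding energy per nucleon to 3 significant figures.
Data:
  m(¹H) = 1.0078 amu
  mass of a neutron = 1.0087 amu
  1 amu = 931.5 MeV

³²₁₆S; 8.50 MeV/nucleon

¹²₆C: Σm = 6(1.0078) + 6(1.0087) = 12.0990 amu; Δm = 0.09900 amu; E_B = 92.219 MeV; E_B/A = 7.6849 MeV
³²₁₆S: Σm = 16(1.0078) + 16(1.0087) = 32.2640 amu; Δm = 0.29193 amu; E_B = 271.93 MeV; E_B/A = 8.498 MeV
³²₁₆S has the higher binding energy per nucleon, so it is the more tightly bound nucleus.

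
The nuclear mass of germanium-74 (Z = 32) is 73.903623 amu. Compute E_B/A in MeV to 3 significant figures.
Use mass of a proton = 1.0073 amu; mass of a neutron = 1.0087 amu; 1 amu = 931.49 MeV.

8.75 MeV/nucleon

The nucleus contains 32 protons and 74 − 32 = 42 neutrons.
Mass of separated nucleons = 32(1.0073) + 42(1.0087) = 32.2336 + 42.3654 = 74.5990 amu
Mass defect Δm = 74.5990 − 73.903623 = 0.695377 amu
E_B = 0.695377 × 931.49 = 647.737 MeV
Dividing by A = 74 gives 8.753 MeV per nucleon.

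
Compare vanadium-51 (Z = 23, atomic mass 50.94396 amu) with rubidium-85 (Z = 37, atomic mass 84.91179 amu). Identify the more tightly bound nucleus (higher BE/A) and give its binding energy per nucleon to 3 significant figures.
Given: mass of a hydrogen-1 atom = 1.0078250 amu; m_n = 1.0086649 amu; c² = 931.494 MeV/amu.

vanadium-51; 8.74 MeV/nucleon

vanadium-51: Σm = 23(1.0078250) + 28(1.0086649) = 51.4225922 amu; Δm = 0.4786322 amu; E_B = 445.84 MeV; E_B/A = 8.742 MeV
rubidium-85: Σm = 37(1.0078250) + 48(1.0086649) = 85.7054402 amu; Δm = 0.7936502 amu; E_B = 739.28 MeV; E_B/A = 8.697 MeV
vanadium-51 has the higher binding energy per nucleon, so it is the more tightly bound nucleus.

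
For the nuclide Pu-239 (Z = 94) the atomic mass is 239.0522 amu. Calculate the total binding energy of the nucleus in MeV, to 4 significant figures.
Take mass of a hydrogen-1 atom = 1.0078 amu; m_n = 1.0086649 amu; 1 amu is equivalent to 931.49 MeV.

Mass of separated nucleons = 94(1.0078) + 145(1.0086649) = 94.7332 + 146.2564105 = 240.9896105 amu
The mass defect is 240.9896105 − 239.0522 = 1.9374105 amu.
E_B = 1.9374105 × 931.49 = 1804.68 MeV

1805 MeV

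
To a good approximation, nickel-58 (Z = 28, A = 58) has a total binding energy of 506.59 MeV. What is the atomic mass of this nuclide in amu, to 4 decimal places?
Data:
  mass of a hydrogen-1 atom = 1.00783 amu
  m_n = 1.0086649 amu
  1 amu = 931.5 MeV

57.9353 amu

Mass defect = 506.59 MeV / (931.5 MeV/amu) = 0.543843 amu
Constituent mass = 28(1.00783) + 30(1.0086649) = 58.4791870 amu
Atomic mass = 58.4791870 − 0.543843 = 57.9353440 amu ≈ 57.9353 amu (to 4 decimal places)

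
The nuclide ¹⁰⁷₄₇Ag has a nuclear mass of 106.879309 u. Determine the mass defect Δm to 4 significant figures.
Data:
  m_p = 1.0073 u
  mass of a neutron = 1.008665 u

0.9837 u

Total constituent mass: 47 × 1.0073 + 60 × 1.008665 = 107.863000 u
The mass defect is 107.863000 − 106.879309 = 0.983691 u.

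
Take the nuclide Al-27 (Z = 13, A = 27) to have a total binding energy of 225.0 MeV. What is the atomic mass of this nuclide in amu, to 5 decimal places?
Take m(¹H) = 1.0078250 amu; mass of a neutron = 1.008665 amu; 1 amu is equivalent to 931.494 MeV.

26.98149 amu

Mass defect = 225.0 MeV / (931.494 MeV/amu) = 0.2415474 amu
Constituent mass = 13(1.0078250) + 14(1.008665) = 27.2230350 amu
Atomic mass = 27.2230350 − 0.2415474 = 26.9814876 amu ≈ 26.98149 amu (to 5 decimal places)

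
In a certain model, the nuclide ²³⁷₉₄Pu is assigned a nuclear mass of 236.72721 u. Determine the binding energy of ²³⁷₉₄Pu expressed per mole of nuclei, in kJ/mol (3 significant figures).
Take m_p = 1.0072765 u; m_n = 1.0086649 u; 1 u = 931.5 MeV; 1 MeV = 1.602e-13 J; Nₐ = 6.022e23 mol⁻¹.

1.97e+11 kJ/mol

Total constituent mass: 94 × 1.0072765 + 143 × 1.0086649 = 238.9230717 u
Mass defect Δm = 238.9230717 − 236.72721 = 2.1958617 u
Converting to energy: 2.1958617 u × 931.5 MeV/u = 2045.45 MeV
Per nucleus in joules: 2045.45 MeV × 1.602e-13 J/MeV = 3.2768e-10 J
Per mole: 3.2768e-10 J × 6.022e23 mol⁻¹ = 1.9733e+14 J/mol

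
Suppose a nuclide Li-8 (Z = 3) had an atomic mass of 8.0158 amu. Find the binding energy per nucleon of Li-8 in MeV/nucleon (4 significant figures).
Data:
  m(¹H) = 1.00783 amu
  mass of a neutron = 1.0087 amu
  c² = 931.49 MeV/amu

5.960 MeV/nucleon

Mass of separated nucleons = 3(1.00783) + 5(1.0087) = 3.02349 + 5.0435 = 8.06699 amu
The mass defect is 8.06699 − 8.0158 = 0.05119 amu.
E_B = 0.05119 × 931.49 = 47.6830 MeV
Dividing by A = 8 gives 5.960 MeV per nucleon.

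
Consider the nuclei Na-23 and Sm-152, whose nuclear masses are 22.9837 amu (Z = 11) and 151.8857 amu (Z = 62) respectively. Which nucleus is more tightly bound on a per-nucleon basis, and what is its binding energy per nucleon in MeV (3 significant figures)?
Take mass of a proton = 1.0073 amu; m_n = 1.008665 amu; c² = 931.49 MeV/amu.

Na-23: Σm = 11(1.0073) + 12(1.008665) = 23.184280 amu; Δm = 0.200580 amu; E_B = 186.84 MeV; E_B/A = 8.123 MeV
Sm-152: Σm = 62(1.0073) + 90(1.008665) = 153.232450 amu; Δm = 1.346750 amu; E_B = 1254.5 MeV; E_B/A = 8.253 MeV
Sm-152 has the higher binding energy per nucleon, so it is the more tightly bound nucleus.

Sm-152; 8.25 MeV/nucleon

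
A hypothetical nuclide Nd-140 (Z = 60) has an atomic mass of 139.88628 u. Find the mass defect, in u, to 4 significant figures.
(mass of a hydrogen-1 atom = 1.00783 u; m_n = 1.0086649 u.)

The nucleus contains 60 protons and 140 − 60 = 80 neutrons.
Mass of separated nucleons = 60(1.00783) + 80(1.0086649) = 60.46980 + 80.6931920 = 141.1629920 u
Mass defect Δm = 141.1629920 − 139.88628 = 1.2767120 u

1.277 u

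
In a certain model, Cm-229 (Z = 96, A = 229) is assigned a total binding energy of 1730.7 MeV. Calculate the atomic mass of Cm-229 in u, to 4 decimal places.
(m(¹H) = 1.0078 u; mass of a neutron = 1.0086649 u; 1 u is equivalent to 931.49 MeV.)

Mass defect = 1730.7 MeV / (931.49 MeV/u) = 1.857991 u
Constituent mass = 96(1.0078) + 133(1.0086649) = 230.9012317 u
Atomic mass = 230.9012317 − 1.857991 = 229.0432407 u ≈ 229.0432 u (to 4 decimal places)

229.0432 u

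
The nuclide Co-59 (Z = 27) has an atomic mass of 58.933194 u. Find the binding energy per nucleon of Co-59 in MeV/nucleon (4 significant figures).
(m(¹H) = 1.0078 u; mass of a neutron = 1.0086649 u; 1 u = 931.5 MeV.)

Z = 27, so N = A − Z = 59 − 27 = 32.
Total constituent mass: 27 × 1.0078 + 32 × 1.0086649 = 59.4878768 u
The mass defect is 59.4878768 − 58.933194 = 0.5546828 u.
Converting to energy: 0.5546828 u × 931.5 MeV/u = 516.687 MeV
BE/A = 516.687 MeV / 59 = 8.757 MeV/nucleon

8.757 MeV/nucleon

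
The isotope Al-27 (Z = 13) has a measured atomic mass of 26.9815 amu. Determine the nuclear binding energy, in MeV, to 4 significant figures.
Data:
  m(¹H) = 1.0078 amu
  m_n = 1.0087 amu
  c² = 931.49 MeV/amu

Mass of separated nucleons = 13(1.0078) + 14(1.0087) = 13.1014 + 14.1218 = 27.2232 amu
Mass defect Δm = 27.2232 − 26.9815 = 0.2417 amu
E_B = 0.2417 × 931.49 = 225.141 MeV

225.1 MeV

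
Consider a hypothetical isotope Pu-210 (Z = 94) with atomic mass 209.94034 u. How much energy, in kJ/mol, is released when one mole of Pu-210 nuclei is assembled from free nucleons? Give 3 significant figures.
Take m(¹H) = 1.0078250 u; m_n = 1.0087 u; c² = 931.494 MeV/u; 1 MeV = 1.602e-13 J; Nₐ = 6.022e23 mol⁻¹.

Σm = 94·m(¹H) + 116·m_n = 94.7355500 + 117.0092 = 211.7447500 u
Δm = 211.7447500 − 209.94034 = 1.8044100 u
Converting to energy: 1.8044100 u × 931.494 MeV/u = 1680.80 MeV
Per nucleus in joules: 1680.80 MeV × 1.602e-13 J/MeV = 2.6926e-10 J
Per mole: 2.6926e-10 J × 6.022e23 mol⁻¹ = 1.6215e+14 J/mol

1.62e+11 kJ/mol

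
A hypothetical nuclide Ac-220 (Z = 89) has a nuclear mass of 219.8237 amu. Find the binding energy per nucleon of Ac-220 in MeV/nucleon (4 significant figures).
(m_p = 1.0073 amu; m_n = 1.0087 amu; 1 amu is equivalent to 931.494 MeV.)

8.323 MeV/nucleon

The nucleus contains 89 protons and 220 − 89 = 131 neutrons.
Σm = 89·m_p + 131·m_n = 89.6497 + 132.1397 = 221.7894 amu
The mass defect is 221.7894 − 219.8237 = 1.9657 amu.
Converting to energy: 1.9657 amu × 931.494 MeV/amu = 1831.04 MeV
Per nucleon: 1831.04 / 220 = 8.323 MeV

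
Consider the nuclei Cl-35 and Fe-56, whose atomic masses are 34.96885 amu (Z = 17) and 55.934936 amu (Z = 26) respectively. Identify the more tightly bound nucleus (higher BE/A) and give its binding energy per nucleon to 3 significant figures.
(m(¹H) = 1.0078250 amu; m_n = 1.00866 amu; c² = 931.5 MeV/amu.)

Fe-56; 8.79 MeV/nucleon

Cl-35: Σm = 17(1.0078250) + 18(1.00866) = 35.2889050 amu; Δm = 0.3200550 amu; E_B = 298.13 MeV; E_B/A = 8.518 MeV
Fe-56: Σm = 26(1.0078250) + 30(1.00866) = 56.4632500 amu; Δm = 0.5283140 amu; E_B = 492.12 MeV; E_B/A = 8.788 MeV
Fe-56 has the higher binding energy per nucleon, so it is the more tightly bound nucleus.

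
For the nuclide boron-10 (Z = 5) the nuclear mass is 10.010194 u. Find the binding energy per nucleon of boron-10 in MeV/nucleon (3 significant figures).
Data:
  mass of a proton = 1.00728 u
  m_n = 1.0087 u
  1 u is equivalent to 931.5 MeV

6.49 MeV/nucleon

Total constituent mass: 5 × 1.00728 + 5 × 1.0087 = 10.07990 u
The mass defect is 10.07990 − 10.010194 = 0.069706 u.
E_B = 0.069706 × 931.5 = 64.9311 MeV
Dividing by A = 10 gives 6.493 MeV per nucleon.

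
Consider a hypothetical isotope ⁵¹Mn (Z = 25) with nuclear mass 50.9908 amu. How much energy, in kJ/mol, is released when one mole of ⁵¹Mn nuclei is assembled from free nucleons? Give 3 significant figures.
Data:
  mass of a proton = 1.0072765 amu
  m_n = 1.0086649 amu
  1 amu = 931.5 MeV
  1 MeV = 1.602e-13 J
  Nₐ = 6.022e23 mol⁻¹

Σm = 25·m_p + 26·m_n = 25.1819125 + 26.2252874 = 51.4071999 amu
Mass defect Δm = 51.4071999 − 50.9908 = 0.4163999 amu
Converting to energy: 0.4163999 amu × 931.5 MeV/amu = 387.877 MeV
Per nucleus in joules: 387.877 MeV × 1.602e-13 J/MeV = 6.2138e-11 J
Per mole: 6.2138e-11 J × 6.022e23 mol⁻¹ = 3.7420e+13 J/mol

3.74e+10 kJ/mol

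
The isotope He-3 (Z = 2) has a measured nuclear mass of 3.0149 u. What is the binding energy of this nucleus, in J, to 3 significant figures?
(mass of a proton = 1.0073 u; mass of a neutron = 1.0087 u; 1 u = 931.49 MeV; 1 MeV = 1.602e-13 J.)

With 2 protons and 1 neutrons (A = 3):
Mass of separated nucleons = 2(1.0073) + 1(1.0087) = 2.0146 + 1.0087 = 3.0233 u
The mass defect is 3.0233 − 3.0149 = 0.0084 u.
Binding energy = Δm·c² = 0.0084 × 931.49 MeV/u = 7.82452 MeV
In joules: 7.82452 MeV × 1.602e-13 J/MeV = 1.2535e-12 J

1.25e-12 J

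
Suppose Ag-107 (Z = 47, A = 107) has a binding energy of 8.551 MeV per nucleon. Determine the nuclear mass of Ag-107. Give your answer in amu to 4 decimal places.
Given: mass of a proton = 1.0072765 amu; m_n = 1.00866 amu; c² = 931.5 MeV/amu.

Total binding energy = 107 × 8.551 = 914.957 MeV
Mass defect = 914.957 MeV / (931.5 MeV/amu) = 0.982240 amu
Constituent mass = 47(1.0072765) + 60(1.00866) = 107.8615955 amu
Nuclear mass = 107.8615955 − 0.982240 = 106.8793555 amu ≈ 106.8794 amu (to 4 decimal places)

106.8794 amu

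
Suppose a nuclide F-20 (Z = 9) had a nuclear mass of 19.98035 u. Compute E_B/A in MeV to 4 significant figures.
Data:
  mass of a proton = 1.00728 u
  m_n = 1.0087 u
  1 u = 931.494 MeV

The nucleus contains 9 protons and 20 − 9 = 11 neutrons.
Σm = 9·m_p + 11·m_n = 9.06552 + 11.0957 = 20.16122 u
Mass defect Δm = 20.16122 − 19.98035 = 0.18087 u
Binding energy = Δm·c² = 0.18087 × 931.494 MeV/u = 168.479 MeV
BE/A = 168.479 MeV / 20 = 8.424 MeV/nucleon

8.424 MeV/nucleon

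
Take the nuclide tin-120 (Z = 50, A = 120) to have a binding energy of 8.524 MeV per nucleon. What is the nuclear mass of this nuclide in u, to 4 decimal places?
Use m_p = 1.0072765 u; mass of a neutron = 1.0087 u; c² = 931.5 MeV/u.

119.8747 u

Total binding energy = 120 × 8.524 = 1022.880 MeV
Mass defect = 1022.880 MeV / (931.5 MeV/u) = 1.098100 u
Constituent mass = 50(1.0072765) + 70(1.0087) = 120.9728250 u
Nuclear mass = 120.9728250 − 1.098100 = 119.8747250 u ≈ 119.8747 u (to 4 decimal places)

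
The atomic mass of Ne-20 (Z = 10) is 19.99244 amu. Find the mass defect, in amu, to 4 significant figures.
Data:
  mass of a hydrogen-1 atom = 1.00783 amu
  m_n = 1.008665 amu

Total constituent mass: 10 × 1.00783 + 10 × 1.008665 = 20.164950 amu
The mass defect is 20.164950 − 19.99244 = 0.172510 amu.

0.1725 amu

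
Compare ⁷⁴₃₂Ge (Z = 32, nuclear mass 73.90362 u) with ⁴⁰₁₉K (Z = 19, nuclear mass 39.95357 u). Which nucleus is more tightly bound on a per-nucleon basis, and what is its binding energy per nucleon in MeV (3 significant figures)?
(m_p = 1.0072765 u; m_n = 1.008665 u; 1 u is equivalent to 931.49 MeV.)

⁷⁴₃₂Ge; 8.73 MeV/nucleon

⁷⁴₃₂Ge: Σm = 32(1.0072765) + 42(1.008665) = 74.5967780 u; Δm = 0.6931580 u; E_B = 645.67 MeV; E_B/A = 8.725 MeV
⁴⁰₁₉K: Σm = 19(1.0072765) + 21(1.008665) = 40.3202185 u; Δm = 0.3666485 u; E_B = 341.53 MeV; E_B/A = 8.538 MeV
⁷⁴₃₂Ge has the higher binding energy per nucleon, so it is the more tightly bound nucleus.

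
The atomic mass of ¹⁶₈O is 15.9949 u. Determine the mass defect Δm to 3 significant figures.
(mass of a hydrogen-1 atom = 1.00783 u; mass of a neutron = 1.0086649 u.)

The nucleus contains 8 protons and 16 − 8 = 8 neutrons.
Total constituent mass: 8 × 1.00783 + 8 × 1.0086649 = 16.1319592 u
The mass defect is 16.1319592 − 15.9949 = 0.1370592 u.

0.137 u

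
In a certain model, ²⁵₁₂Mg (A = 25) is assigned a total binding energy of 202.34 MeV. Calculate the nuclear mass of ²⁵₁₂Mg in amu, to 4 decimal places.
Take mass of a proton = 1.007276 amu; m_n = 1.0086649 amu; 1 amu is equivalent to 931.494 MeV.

24.9827 amu

Mass defect = 202.34 MeV / (931.494 MeV/amu) = 0.217221 amu
Constituent mass = 12(1.007276) + 13(1.0086649) = 25.1999557 amu
Nuclear mass = 25.1999557 − 0.217221 = 24.9827347 amu ≈ 24.9827 amu (to 4 decimal places)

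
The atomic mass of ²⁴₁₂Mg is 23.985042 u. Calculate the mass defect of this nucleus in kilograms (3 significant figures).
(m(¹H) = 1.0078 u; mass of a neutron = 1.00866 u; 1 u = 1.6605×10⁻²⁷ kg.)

Z = 12, so N = A − Z = 24 − 12 = 12.
Total constituent mass: 12 × 1.0078 + 12 × 1.00866 = 24.19752 u
Mass defect Δm = 24.19752 − 23.985042 = 0.212478 u
In SI units: 0.212478 u × 1.6605×10⁻²⁷ kg/u = 3.5282e-28 kg

3.53e-28 kg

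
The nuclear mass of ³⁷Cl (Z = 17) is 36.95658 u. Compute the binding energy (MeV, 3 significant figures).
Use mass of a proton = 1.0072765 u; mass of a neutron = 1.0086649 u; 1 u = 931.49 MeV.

317 MeV

Z = 17, so N = A − Z = 37 − 17 = 20.
Mass of separated nucleons = 17(1.0072765) + 20(1.0086649) = 17.1237005 + 20.1732980 = 37.2969985 u
The mass defect is 37.2969985 − 36.95658 = 0.3404185 u.
Converting to energy: 0.3404185 u × 931.49 MeV/u = 317.096 MeV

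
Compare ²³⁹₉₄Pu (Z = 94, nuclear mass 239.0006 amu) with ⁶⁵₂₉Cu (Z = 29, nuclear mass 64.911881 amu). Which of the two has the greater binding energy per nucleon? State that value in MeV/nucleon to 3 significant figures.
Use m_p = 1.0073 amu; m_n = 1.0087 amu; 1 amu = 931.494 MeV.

²³⁹₉₄Pu: Σm = 94(1.0073) + 145(1.0087) = 240.9477 amu; Δm = 1.9471 amu; E_B = 1813.7 MeV; E_B/A = 7.589 MeV
⁶⁵₂₉Cu: Σm = 29(1.0073) + 36(1.0087) = 65.5249 amu; Δm = 0.613019 amu; E_B = 571.024 MeV; E_B/A = 8.78498 MeV
⁶⁵₂₉Cu has the higher binding energy per nucleon, so it is the more tightly bound nucleus.

⁶⁵₂₉Cu; 8.78 MeV/nucleon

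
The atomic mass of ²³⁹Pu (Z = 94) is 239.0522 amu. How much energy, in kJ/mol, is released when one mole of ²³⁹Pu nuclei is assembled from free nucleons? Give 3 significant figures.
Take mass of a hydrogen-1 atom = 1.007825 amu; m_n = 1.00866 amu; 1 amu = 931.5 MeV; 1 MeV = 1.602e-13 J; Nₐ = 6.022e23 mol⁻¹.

1.74e+11 kJ/mol

Z = 94, so N = A − Z = 239 − 94 = 145.
Total constituent mass: 94 × 1.007825 + 145 × 1.00866 = 240.991250 amu
The mass defect is 240.991250 − 239.0522 = 1.939050 amu.
E_B = 1.939050 × 931.5 = 1806.23 MeV
Per nucleus in joules: 1806.23 MeV × 1.602e-13 J/MeV = 2.8936e-10 J
Per mole: 2.8936e-10 J × 6.022e23 mol⁻¹ = 1.7425e+14 J/mol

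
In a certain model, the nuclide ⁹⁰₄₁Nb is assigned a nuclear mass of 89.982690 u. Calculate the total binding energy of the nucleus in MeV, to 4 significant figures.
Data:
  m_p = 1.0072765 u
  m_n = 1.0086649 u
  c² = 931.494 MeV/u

689.5 MeV

With 41 protons and 49 neutrons (A = 90):
Mass of separated nucleons = 41(1.0072765) + 49(1.0086649) = 41.2983365 + 49.4245801 = 90.7229166 u
Mass defect Δm = 90.7229166 − 89.982690 = 0.7402266 u
Converting to energy: 0.7402266 u × 931.494 MeV/u = 689.517 MeV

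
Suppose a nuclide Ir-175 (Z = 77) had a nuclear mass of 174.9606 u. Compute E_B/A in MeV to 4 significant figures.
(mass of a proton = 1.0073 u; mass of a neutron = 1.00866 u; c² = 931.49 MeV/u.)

7.719 MeV/nucleon

Mass of separated nucleons = 77(1.0073) + 98(1.00866) = 77.5621 + 98.84868 = 176.41078 u
The mass defect is 176.41078 − 174.9606 = 1.45018 u.
E_B = 1.45018 × 931.49 = 1350.83 MeV
Dividing by A = 175 gives 7.719 MeV per nucleon.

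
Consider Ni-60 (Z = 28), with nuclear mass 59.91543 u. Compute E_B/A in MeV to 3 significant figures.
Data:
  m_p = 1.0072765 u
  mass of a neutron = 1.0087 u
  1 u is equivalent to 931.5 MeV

8.80 MeV/nucleon

Z = 28, so N = A − Z = 60 − 28 = 32.
Σm = 28·m_p + 32·m_n = 28.2037420 + 32.2784 = 60.4821420 u
The mass defect is 60.4821420 − 59.91543 = 0.5667120 u.
Binding energy = Δm·c² = 0.5667120 × 931.5 MeV/u = 527.892 MeV
Per nucleon: 527.892 / 60 = 8.798 MeV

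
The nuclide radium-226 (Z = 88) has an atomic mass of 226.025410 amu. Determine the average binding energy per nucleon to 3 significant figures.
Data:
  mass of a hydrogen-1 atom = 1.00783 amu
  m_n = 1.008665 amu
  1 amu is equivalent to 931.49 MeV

7.66 MeV/nucleon

Z = 88, so N = A − Z = 226 − 88 = 138.
Total constituent mass: 88 × 1.00783 + 138 × 1.008665 = 227.884810 amu
Δm = 227.884810 − 226.025410 = 1.859400 amu
Binding energy = Δm·c² = 1.859400 × 931.49 MeV/amu = 1732.01 MeV
BE/A = 1732.01 MeV / 226 = 7.664 MeV/nucleon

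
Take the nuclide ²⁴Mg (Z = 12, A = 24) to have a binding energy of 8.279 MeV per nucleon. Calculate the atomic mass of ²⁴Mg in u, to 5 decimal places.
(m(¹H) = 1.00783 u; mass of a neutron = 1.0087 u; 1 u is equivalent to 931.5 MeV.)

Total binding energy = 24 × 8.279 = 198.696 MeV
Mass defect = 198.696 MeV / (931.5 MeV/u) = 0.2133076 u
Constituent mass = 12(1.00783) + 12(1.0087) = 24.19836 u
Atomic mass = 24.19836 − 0.2133076 = 23.9850524 u ≈ 23.98505 u (to 5 decimal places)

23.98505 u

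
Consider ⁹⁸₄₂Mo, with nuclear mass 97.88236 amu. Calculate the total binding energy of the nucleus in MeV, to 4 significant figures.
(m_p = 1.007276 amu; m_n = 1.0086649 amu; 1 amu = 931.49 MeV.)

The nucleus contains 42 protons and 98 − 42 = 56 neutrons.
Mass of separated nucleons = 42(1.007276) + 56(1.0086649) = 42.305592 + 56.4852344 = 98.7908264 amu
The mass defect is 98.7908264 − 97.88236 = 0.9084664 amu.
E_B = 0.9084664 × 931.49 = 846.227 MeV

846.2 MeV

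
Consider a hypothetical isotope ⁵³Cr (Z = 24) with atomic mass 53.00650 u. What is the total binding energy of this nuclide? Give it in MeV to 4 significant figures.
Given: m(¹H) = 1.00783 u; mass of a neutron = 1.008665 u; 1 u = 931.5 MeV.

Total constituent mass: 24 × 1.00783 + 29 × 1.008665 = 53.439205 u
Mass defect Δm = 53.439205 − 53.00650 = 0.432705 u
Binding energy = Δm·c² = 0.432705 × 931.5 MeV/u = 403.065 MeV

403.1 MeV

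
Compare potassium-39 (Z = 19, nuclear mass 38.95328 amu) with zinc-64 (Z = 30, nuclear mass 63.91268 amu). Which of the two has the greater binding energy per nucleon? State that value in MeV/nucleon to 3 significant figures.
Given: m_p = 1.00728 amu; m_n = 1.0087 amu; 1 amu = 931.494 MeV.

potassium-39: Σm = 19(1.00728) + 20(1.0087) = 39.31232 amu; Δm = 0.35904 amu; E_B = 334.44 MeV; E_B/A = 8.575 MeV
zinc-64: Σm = 30(1.00728) + 34(1.0087) = 64.51420 amu; Δm = 0.60152 amu; E_B = 560.312 MeV; E_B/A = 8.7549 MeV
zinc-64 has the higher binding energy per nucleon, so it is the more tightly bound nucleus.

zinc-64; 8.75 MeV/nucleon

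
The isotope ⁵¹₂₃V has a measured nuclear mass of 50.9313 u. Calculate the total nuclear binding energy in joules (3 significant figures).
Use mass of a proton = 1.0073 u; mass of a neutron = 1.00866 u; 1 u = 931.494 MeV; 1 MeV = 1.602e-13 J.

Z = 23, so N = A − Z = 51 − 23 = 28.
Mass of separated nucleons = 23(1.0073) + 28(1.00866) = 23.1679 + 28.24248 = 51.41038 u
Mass defect Δm = 51.41038 − 50.9313 = 0.47908 u
Converting to energy: 0.47908 u × 931.494 MeV/u = 446.260 MeV
In joules: 446.260 MeV × 1.602e-13 J/MeV = 7.1491e-11 J

7.15e-11 J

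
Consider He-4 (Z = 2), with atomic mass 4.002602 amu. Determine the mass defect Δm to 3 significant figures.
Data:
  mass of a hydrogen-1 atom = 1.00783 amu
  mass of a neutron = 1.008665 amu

0.0304 amu

Σm = 2·m(¹H) + 2·m_n = 2.01566 + 2.017330 = 4.032990 amu
Mass defect Δm = 4.032990 − 4.002602 = 0.030388 amu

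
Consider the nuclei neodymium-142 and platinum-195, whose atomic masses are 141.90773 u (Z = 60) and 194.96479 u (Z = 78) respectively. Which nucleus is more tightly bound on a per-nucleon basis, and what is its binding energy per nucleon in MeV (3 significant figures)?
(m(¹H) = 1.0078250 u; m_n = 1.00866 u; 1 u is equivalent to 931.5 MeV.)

neodymium-142; 8.34 MeV/nucleon

neodymium-142: Σm = 60(1.0078250) + 82(1.00866) = 143.1796200 u; Δm = 1.2718900 u; E_B = 1184.77 MeV; E_B/A = 8.343 MeV
platinum-195: Σm = 78(1.0078250) + 117(1.00866) = 196.6235700 u; Δm = 1.6587800 u; E_B = 1545.2 MeV; E_B/A = 7.924 MeV
neodymium-142 has the higher binding energy per nucleon, so it is the more tightly bound nucleus.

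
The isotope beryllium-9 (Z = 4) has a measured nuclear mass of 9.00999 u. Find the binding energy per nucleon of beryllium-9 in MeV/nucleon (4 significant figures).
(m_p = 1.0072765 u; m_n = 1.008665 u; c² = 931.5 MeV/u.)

6.463 MeV/nucleon

The nucleus contains 4 protons and 9 − 4 = 5 neutrons.
Total constituent mass: 4 × 1.0072765 + 5 × 1.008665 = 9.0724310 u
Δm = 9.0724310 − 9.00999 = 0.0624410 u
E_B = 0.0624410 × 931.5 = 58.1638 MeV
Dividing by A = 9 gives 6.463 MeV per nucleon.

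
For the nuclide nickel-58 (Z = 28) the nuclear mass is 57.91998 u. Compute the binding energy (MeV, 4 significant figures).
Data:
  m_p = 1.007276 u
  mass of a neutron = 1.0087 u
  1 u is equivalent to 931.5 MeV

507.4 MeV

With 28 protons and 30 neutrons (A = 58):
Σm = 28·m_p + 30·m_n = 28.203728 + 30.2610 = 58.464728 u
Δm = 58.464728 − 57.91998 = 0.544748 u
E_B = 0.544748 × 931.5 = 507.433 MeV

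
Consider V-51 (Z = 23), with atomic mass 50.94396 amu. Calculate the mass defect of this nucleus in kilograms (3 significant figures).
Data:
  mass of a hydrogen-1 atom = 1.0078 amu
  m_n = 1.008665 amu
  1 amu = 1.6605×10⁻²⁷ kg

Z = 23, so N = A − Z = 51 − 23 = 28.
Mass of separated nucleons = 23(1.0078) + 28(1.008665) = 23.1794 + 28.242620 = 51.422020 amu
The mass defect is 51.422020 − 50.94396 = 0.478060 amu.
In SI units: 0.478060 amu × 1.6605×10⁻²⁷ kg/amu = 7.9382e-28 kg

7.94e-28 kg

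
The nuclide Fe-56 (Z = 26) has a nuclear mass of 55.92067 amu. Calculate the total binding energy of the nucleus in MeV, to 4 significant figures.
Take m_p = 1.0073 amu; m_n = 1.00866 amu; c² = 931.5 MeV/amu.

Z = 26, so N = A − Z = 56 − 26 = 30.
Σm = 26·m_p + 30·m_n = 26.1898 + 30.25980 = 56.44960 amu
The mass defect is 56.44960 − 55.92067 = 0.52893 amu.
Converting to energy: 0.52893 amu × 931.5 MeV/amu = 492.698 MeV

492.7 MeV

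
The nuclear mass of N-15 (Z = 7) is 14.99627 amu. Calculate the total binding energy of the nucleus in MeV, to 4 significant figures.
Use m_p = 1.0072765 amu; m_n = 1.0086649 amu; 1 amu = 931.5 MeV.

Mass of separated nucleons = 7(1.0072765) + 8(1.0086649) = 7.0509355 + 8.0693192 = 15.1202547 amu
Δm = 15.1202547 − 14.99627 = 0.1239847 amu
E_B = 0.1239847 × 931.5 = 115.492 MeV

115.5 MeV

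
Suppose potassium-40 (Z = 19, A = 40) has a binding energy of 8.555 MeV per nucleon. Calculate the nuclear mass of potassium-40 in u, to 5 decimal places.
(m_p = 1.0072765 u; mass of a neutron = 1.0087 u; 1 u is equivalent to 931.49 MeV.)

Total binding energy = 40 × 8.555 = 342.200 MeV
Mass defect = 342.200 MeV / (931.49 MeV/u) = 0.3673684 u
Constituent mass = 19(1.0072765) + 21(1.0087) = 40.3209535 u
Nuclear mass = 40.3209535 − 0.3673684 = 39.9535851 u ≈ 39.95359 u (to 5 decimal places)

39.95359 u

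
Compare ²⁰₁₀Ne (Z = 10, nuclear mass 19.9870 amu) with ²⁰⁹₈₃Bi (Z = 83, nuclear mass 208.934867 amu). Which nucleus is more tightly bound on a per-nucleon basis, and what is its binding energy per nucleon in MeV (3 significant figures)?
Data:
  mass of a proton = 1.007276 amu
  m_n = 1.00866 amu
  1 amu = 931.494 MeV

²⁰₁₀Ne: Σm = 10(1.007276) + 10(1.00866) = 20.159360 amu; Δm = 0.172360 amu; E_B = 160.55 MeV; E_B/A = 8.028 MeV
²⁰⁹₈₃Bi: Σm = 83(1.007276) + 126(1.00866) = 210.695068 amu; Δm = 1.760201 amu; E_B = 1639.6 MeV; E_B/A = 7.845 MeV
²⁰₁₀Ne has the higher binding energy per nucleon, so it is the more tightly bound nucleus.

²⁰₁₀Ne; 8.03 MeV/nucleon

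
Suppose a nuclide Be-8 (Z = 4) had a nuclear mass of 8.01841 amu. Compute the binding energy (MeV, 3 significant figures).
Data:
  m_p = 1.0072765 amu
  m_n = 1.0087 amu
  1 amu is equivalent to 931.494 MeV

Z = 4, so N = A − Z = 8 − 4 = 4.
Σm = 4·m_p + 4·m_n = 4.0291060 + 4.0348 = 8.0639060 amu
Mass defect Δm = 8.0639060 − 8.01841 = 0.0454960 amu
E_B = 0.0454960 × 931.494 = 42.3793 MeV

42.4 MeV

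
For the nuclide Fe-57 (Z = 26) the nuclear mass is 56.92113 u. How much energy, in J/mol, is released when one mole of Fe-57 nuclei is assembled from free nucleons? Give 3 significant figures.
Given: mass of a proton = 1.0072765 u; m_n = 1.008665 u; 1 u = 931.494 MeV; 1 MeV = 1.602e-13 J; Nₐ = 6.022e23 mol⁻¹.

4.82e+13 J/mol

Total constituent mass: 26 × 1.0072765 + 31 × 1.008665 = 57.4578040 u
Mass defect Δm = 57.4578040 − 56.92113 = 0.5366740 u
E_B = 0.5366740 × 931.494 = 499.909 MeV
Per nucleus in joules: 499.909 MeV × 1.602e-13 J/MeV = 8.0085e-11 J
Per mole: 8.0085e-11 J × 6.022e23 mol⁻¹ = 4.8227e+13 J/mol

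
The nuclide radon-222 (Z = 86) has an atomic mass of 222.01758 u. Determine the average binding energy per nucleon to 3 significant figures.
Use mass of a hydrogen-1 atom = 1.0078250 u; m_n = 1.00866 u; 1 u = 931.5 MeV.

Z = 86, so N = A − Z = 222 − 86 = 136.
Σm = 86·m(¹H) + 136·m_n = 86.6729500 + 137.17776 = 223.8507100 u
Δm = 223.8507100 − 222.01758 = 1.8331300 u
Binding energy = Δm·c² = 1.8331300 × 931.5 MeV/u = 1707.56 MeV
BE/A = 1707.56 MeV / 222 = 7.692 MeV/nucleon

7.69 MeV/nucleon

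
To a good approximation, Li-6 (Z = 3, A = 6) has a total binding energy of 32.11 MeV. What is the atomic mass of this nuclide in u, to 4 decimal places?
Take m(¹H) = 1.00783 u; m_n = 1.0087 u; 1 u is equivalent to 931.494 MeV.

6.0151 u

Mass defect = 32.11 MeV / (931.494 MeV/u) = 0.034472 u
Constituent mass = 3(1.00783) + 3(1.0087) = 6.04959 u
Atomic mass = 6.04959 − 0.034472 = 6.015118 u ≈ 6.0151 u (to 4 decimal places)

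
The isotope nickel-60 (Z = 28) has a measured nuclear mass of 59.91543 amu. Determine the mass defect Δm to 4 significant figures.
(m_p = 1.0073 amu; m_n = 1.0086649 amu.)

0.5662 amu

Total constituent mass: 28 × 1.0073 + 32 × 1.0086649 = 60.4816768 amu
The mass defect is 60.4816768 − 59.91543 = 0.5662468 amu.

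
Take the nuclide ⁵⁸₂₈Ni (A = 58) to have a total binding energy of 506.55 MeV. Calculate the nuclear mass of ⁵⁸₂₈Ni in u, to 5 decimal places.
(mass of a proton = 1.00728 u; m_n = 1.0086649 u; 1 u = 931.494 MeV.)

Mass defect = 506.55 MeV / (931.494 MeV/u) = 0.5438038 u
Constituent mass = 28(1.00728) + 30(1.0086649) = 58.4637870 u
Nuclear mass = 58.4637870 − 0.5438038 = 57.9199832 u ≈ 57.91998 u (to 5 decimal places)

57.91998 u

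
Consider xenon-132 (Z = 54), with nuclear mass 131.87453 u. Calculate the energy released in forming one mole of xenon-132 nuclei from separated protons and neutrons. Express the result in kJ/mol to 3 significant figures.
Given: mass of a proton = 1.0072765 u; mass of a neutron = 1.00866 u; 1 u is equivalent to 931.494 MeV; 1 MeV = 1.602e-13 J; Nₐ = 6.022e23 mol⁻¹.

1.07e+11 kJ/mol

The nucleus contains 54 protons and 132 − 54 = 78 neutrons.
Total constituent mass: 54 × 1.0072765 + 78 × 1.00866 = 133.0684110 u
The mass defect is 133.0684110 − 131.87453 = 1.1938810 u.
Converting to energy: 1.1938810 u × 931.494 MeV/u = 1112.09 MeV
Per nucleus in joules: 1112.09 MeV × 1.602e-13 J/MeV = 1.7816e-10 J
Per mole: 1.7816e-10 J × 6.022e23 mol⁻¹ = 1.0729e+14 J/mol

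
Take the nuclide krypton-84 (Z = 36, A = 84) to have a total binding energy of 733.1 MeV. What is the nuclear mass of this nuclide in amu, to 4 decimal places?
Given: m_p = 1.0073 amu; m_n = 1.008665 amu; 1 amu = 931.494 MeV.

Mass defect = 733.1 MeV / (931.494 MeV/amu) = 0.787015 amu
Constituent mass = 36(1.0073) + 48(1.008665) = 84.678720 amu
Nuclear mass = 84.678720 − 0.787015 = 83.891705 amu ≈ 83.8917 amu (to 4 decimal places)

83.8917 amu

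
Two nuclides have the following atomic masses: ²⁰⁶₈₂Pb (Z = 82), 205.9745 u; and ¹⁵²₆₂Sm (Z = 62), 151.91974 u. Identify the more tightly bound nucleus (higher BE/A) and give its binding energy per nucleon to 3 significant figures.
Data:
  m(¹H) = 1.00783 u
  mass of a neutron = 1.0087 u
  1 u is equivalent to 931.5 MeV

²⁰⁶₈₂Pb: Σm = 82(1.00783) + 124(1.0087) = 207.72086 u; Δm = 1.74636 u; E_B = 1626.7 MeV; E_B/A = 7.897 MeV
¹⁵²₆₂Sm: Σm = 62(1.00783) + 90(1.0087) = 153.26846 u; Δm = 1.34872 u; E_B = 1256.3 MeV; E_B/A = 8.265 MeV
¹⁵²₆₂Sm has the higher binding energy per nucleon, so it is the more tightly bound nucleus.

¹⁵²₆₂Sm; 8.27 MeV/nucleon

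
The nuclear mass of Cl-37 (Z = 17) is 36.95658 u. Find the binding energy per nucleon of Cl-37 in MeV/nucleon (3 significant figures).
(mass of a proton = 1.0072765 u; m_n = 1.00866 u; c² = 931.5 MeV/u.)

With 17 protons and 20 neutrons (A = 37):
Σm = 17·m_p + 20·m_n = 17.1237005 + 20.17320 = 37.2969005 u
Mass defect Δm = 37.2969005 − 36.95658 = 0.3403205 u
Binding energy = Δm·c² = 0.3403205 × 931.5 MeV/u = 317.009 MeV
Dividing by A = 37 gives 8.568 MeV per nucleon.

8.57 MeV/nucleon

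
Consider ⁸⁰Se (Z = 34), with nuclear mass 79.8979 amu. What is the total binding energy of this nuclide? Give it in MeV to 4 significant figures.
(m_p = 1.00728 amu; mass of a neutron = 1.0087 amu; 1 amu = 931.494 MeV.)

698.5 MeV

Mass of separated nucleons = 34(1.00728) + 46(1.0087) = 34.24752 + 46.4002 = 80.64772 amu
The mass defect is 80.64772 − 79.8979 = 0.74982 amu.
E_B = 0.74982 × 931.494 = 698.453 MeV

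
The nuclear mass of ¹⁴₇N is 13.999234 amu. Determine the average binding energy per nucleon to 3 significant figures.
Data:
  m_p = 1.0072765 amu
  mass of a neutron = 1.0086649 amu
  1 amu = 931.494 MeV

7.48 MeV/nucleon

Total constituent mass: 7 × 1.0072765 + 7 × 1.0086649 = 14.1115898 amu
The mass defect is 14.1115898 − 13.999234 = 0.1123558 amu.
Converting to energy: 0.1123558 amu × 931.494 MeV/amu = 104.659 MeV
Per nucleon: 104.659 / 14 = 7.476 MeV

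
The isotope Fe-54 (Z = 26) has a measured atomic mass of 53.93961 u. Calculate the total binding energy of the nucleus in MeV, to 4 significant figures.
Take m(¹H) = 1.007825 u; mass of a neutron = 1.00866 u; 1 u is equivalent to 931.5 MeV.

471.6 MeV

The nucleus contains 26 protons and 54 − 26 = 28 neutrons.
Σm = 26·m(¹H) + 28·m_n = 26.203450 + 28.24248 = 54.445930 u
Δm = 54.445930 − 53.93961 = 0.506320 u
E_B = 0.506320 × 931.5 = 471.637 MeV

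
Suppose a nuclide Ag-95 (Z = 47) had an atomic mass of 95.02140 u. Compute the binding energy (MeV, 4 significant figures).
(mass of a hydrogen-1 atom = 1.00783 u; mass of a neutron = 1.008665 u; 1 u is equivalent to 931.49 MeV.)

With 47 protons and 48 neutrons (A = 95):
Total constituent mass: 47 × 1.00783 + 48 × 1.008665 = 95.783930 u
Δm = 95.783930 − 95.02140 = 0.762530 u
Binding energy = Δm·c² = 0.762530 × 931.49 MeV/u = 710.289 MeV

710.3 MeV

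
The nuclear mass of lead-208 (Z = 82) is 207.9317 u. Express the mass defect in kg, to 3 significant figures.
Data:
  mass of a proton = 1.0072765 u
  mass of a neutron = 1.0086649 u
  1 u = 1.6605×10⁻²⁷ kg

2.92e-27 kg

The nucleus contains 82 protons and 208 − 82 = 126 neutrons.
Σm = 82·m_p + 126·m_n = 82.5966730 + 127.0917774 = 209.6884504 u
Mass defect Δm = 209.6884504 − 207.9317 = 1.7567504 u
In SI units: 1.7567504 u × 1.6605×10⁻²⁷ kg/u = 2.9171e-27 kg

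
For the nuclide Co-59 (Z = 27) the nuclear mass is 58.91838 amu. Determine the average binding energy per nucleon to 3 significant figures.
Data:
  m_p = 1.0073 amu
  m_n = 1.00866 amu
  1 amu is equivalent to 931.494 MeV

Z = 27, so N = A − Z = 59 − 27 = 32.
Total constituent mass: 27 × 1.0073 + 32 × 1.00866 = 59.47422 amu
The mass defect is 59.47422 − 58.91838 = 0.55584 amu.
Converting to energy: 0.55584 amu × 931.494 MeV/amu = 517.762 MeV
BE/A = 517.762 MeV / 59 = 8.776 MeV/nucleon

8.78 MeV/nucleon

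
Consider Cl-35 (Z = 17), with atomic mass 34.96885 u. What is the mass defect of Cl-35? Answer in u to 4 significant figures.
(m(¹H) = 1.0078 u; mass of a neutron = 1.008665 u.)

With 17 protons and 18 neutrons (A = 35):
Σm = 17·m(¹H) + 18·m_n = 17.1326 + 18.155970 = 35.288570 u
Δm = 35.288570 − 34.96885 = 0.319720 u

0.3197 u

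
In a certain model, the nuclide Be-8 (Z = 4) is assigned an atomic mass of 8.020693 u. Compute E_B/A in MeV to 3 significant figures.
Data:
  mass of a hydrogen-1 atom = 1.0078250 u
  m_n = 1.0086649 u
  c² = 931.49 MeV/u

Mass of separated nucleons = 4(1.0078250) + 4(1.0086649) = 4.0313000 + 4.0346596 = 8.0659596 u
Mass defect Δm = 8.0659596 − 8.020693 = 0.0452666 u
E_B = 0.0452666 × 931.49 = 42.1654 MeV
Per nucleon: 42.1654 / 8 = 5.271 MeV

5.27 MeV/nucleon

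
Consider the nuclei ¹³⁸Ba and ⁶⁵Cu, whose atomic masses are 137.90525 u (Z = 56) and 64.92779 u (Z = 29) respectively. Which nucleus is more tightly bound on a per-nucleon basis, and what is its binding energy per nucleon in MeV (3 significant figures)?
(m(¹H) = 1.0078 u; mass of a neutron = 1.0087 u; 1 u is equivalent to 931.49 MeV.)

⁶⁵Cu; 8.76 MeV/nucleon

¹³⁸Ba: Σm = 56(1.0078) + 82(1.0087) = 139.1502 u; Δm = 1.24495 u; E_B = 1159.66 MeV; E_B/A = 8.403 MeV
⁶⁵Cu: Σm = 29(1.0078) + 36(1.0087) = 65.5394 u; Δm = 0.61161 u; E_B = 569.7086 MeV; E_B/A = 8.7647 MeV
⁶⁵Cu has the higher binding energy per nucleon, so it is the more tightly bound nucleus.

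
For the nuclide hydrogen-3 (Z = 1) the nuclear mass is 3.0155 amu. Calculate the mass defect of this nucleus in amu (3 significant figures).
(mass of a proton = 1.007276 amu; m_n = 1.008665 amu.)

0.00911 amu

The nucleus contains 1 protons and 3 − 1 = 2 neutrons.
Total constituent mass: 1 × 1.007276 + 2 × 1.008665 = 3.024606 amu
The mass defect is 3.024606 − 3.0155 = 0.009106 amu.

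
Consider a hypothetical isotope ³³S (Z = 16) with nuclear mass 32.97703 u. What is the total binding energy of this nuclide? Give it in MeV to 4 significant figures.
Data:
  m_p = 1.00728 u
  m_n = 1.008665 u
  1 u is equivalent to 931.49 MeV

Total constituent mass: 16 × 1.00728 + 17 × 1.008665 = 33.263785 u
Δm = 33.263785 − 32.97703 = 0.286755 u
Binding energy = Δm·c² = 0.286755 × 931.49 MeV/u = 267.109 MeV

267.1 MeV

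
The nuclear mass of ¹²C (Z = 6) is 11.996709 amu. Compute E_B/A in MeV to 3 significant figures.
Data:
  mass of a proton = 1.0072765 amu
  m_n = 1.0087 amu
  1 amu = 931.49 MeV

7.70 MeV/nucleon

Z = 6, so N = A − Z = 12 − 6 = 6.
Σm = 6·m_p + 6·m_n = 6.0436590 + 6.0522 = 12.0958590 amu
The mass defect is 12.0958590 − 11.996709 = 0.0991500 amu.
Converting to energy: 0.0991500 amu × 931.49 MeV/amu = 92.3572 MeV
BE/A = 92.3572 MeV / 12 = 7.696 MeV/nucleon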